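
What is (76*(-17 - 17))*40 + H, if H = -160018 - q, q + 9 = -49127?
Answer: -214242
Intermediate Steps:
q = -49136 (q = -9 - 49127 = -49136)
H = -110882 (H = -160018 - 1*(-49136) = -160018 + 49136 = -110882)
(76*(-17 - 17))*40 + H = (76*(-17 - 17))*40 - 110882 = (76*(-34))*40 - 110882 = -2584*40 - 110882 = -103360 - 110882 = -214242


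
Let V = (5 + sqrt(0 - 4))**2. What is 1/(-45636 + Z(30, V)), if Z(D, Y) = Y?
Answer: -9123/416145725 - 4*I/416145725 ≈ -2.1923e-5 - 9.612e-9*I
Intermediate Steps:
V = (5 + 2*I)**2 (V = (5 + sqrt(-4))**2 = (5 + 2*I)**2 ≈ 21.0 + 20.0*I)
1/(-45636 + Z(30, V)) = 1/(-45636 + (21 + 20*I)) = 1/(-45615 + 20*I) = (-45615 - 20*I)/2080728625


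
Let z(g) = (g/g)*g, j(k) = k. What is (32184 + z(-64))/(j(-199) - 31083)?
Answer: -16060/15641 ≈ -1.0268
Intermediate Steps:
z(g) = g (z(g) = 1*g = g)
(32184 + z(-64))/(j(-199) - 31083) = (32184 - 64)/(-199 - 31083) = 32120/(-31282) = 32120*(-1/31282) = -16060/15641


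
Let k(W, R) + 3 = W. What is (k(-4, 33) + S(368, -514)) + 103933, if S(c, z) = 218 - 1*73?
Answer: 104071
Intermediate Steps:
k(W, R) = -3 + W
S(c, z) = 145 (S(c, z) = 218 - 73 = 145)
(k(-4, 33) + S(368, -514)) + 103933 = ((-3 - 4) + 145) + 103933 = (-7 + 145) + 103933 = 138 + 103933 = 104071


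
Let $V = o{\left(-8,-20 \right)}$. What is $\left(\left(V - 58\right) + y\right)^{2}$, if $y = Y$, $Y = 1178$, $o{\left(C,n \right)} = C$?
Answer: $1236544$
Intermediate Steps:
$V = -8$
$y = 1178$
$\left(\left(V - 58\right) + y\right)^{2} = \left(\left(-8 - 58\right) + 1178\right)^{2} = \left(-66 + 1178\right)^{2} = 1112^{2} = 1236544$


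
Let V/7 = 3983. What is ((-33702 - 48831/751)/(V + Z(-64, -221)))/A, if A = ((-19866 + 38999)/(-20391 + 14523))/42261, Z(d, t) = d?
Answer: 6288724413321084/399699218411 ≈ 15734.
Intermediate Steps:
V = 27881 (V = 7*3983 = 27881)
A = -19133/247987548 (A = (19133/(-5868))*(1/42261) = (19133*(-1/5868))*(1/42261) = -19133/5868*1/42261 = -19133/247987548 ≈ -7.7153e-5)
((-33702 - 48831/751)/(V + Z(-64, -221)))/A = ((-33702 - 48831/751)/(27881 - 64))/(-19133/247987548) = ((-33702 - 48831*1/751)/27817)*(-247987548/19133) = ((-33702 - 48831/751)*(1/27817))*(-247987548/19133) = -25359033/751*1/27817*(-247987548/19133) = -25359033/20890567*(-247987548/19133) = 6288724413321084/399699218411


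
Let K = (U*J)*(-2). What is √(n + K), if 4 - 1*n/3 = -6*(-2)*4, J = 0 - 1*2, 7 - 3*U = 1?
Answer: 2*I*√31 ≈ 11.136*I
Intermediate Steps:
U = 2 (U = 7/3 - ⅓*1 = 7/3 - ⅓ = 2)
J = -2 (J = 0 - 2 = -2)
K = 8 (K = (2*(-2))*(-2) = -4*(-2) = 8)
n = -132 (n = 12 - 3*(-6*(-2))*4 = 12 - 36*4 = 12 - 3*48 = 12 - 144 = -132)
√(n + K) = √(-132 + 8) = √(-124) = 2*I*√31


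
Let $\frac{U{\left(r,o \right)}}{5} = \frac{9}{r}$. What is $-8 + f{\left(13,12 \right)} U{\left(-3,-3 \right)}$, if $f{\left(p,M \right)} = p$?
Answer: $-203$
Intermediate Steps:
$U{\left(r,o \right)} = \frac{45}{r}$ ($U{\left(r,o \right)} = 5 \frac{9}{r} = \frac{45}{r}$)
$-8 + f{\left(13,12 \right)} U{\left(-3,-3 \right)} = -8 + 13 \frac{45}{-3} = -8 + 13 \cdot 45 \left(- \frac{1}{3}\right) = -8 + 13 \left(-15\right) = -8 - 195 = -203$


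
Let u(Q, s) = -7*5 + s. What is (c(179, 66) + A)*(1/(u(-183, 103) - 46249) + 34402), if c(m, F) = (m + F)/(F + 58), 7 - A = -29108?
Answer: 5736077030184305/5726444 ≈ 1.0017e+9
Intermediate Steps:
A = 29115 (A = 7 - 1*(-29108) = 7 + 29108 = 29115)
c(m, F) = (F + m)/(58 + F)
u(Q, s) = -35 + s
(c(179, 66) + A)*(1/(u(-183, 103) - 46249) + 34402) = ((66 + 179)/(58 + 66) + 29115)*(1/((-35 + 103) - 46249) + 34402) = (245/124 + 29115)*(1/(68 - 46249) + 34402) = ((1/124)*245 + 29115)*(1/(-46181) + 34402) = (245/124 + 29115)*(-1/46181 + 34402) = (3610505/124)*(1588718761/46181) = 5736077030184305/5726444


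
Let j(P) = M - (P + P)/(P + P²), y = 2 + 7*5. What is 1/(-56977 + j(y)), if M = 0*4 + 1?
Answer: -19/1082545 ≈ -1.7551e-5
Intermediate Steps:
y = 37 (y = 2 + 35 = 37)
M = 1 (M = 0 + 1 = 1)
j(P) = 1 - 2*P/(P + P²) (j(P) = 1 - (P + P)/(P + P²) = 1 - 2*P/(P + P²))
1/(-56977 + j(y)) = 1/(-56977 + (-1 + 37)/(1 + 37)) = 1/(-56977 + 36/38) = 1/(-56977 + (1/38)*36) = 1/(-56977 + 18/19) = 1/(-1082545/19) = -19/1082545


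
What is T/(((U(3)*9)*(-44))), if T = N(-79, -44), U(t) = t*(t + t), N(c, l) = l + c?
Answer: 41/2376 ≈ 0.017256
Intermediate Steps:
N(c, l) = c + l
U(t) = 2*t**2 (U(t) = t*(2*t) = 2*t**2)
T = -123 (T = -79 - 44 = -123)
T/(((U(3)*9)*(-44))) = -123/(((2*3**2)*9)*(-44)) = -123/(((2*9)*9)*(-44)) = -123/((18*9)*(-44)) = -123/(162*(-44)) = -123/(-7128) = -123*(-1/7128) = 41/2376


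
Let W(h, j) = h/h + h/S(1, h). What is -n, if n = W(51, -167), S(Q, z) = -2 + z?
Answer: -100/49 ≈ -2.0408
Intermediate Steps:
W(h, j) = 1 + h/(-2 + h) (W(h, j) = h/h + h/(-2 + h) = 1 + h/(-2 + h))
n = 100/49 (n = 2*(-1 + 51)/(-2 + 51) = 2*50/49 = 2*(1/49)*50 = 100/49 ≈ 2.0408)
-n = -1*100/49 = -100/49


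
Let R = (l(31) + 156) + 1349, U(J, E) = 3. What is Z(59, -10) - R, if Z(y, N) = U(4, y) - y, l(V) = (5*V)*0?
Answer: -1561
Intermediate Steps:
l(V) = 0
Z(y, N) = 3 - y
R = 1505 (R = (0 + 156) + 1349 = 156 + 1349 = 1505)
Z(59, -10) - R = (3 - 1*59) - 1*1505 = (3 - 59) - 1505 = -56 - 1505 = -1561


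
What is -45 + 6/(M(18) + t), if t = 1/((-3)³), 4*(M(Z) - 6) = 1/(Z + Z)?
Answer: -113463/2579 ≈ -43.995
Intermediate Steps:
M(Z) = 6 + 1/(8*Z) (M(Z) = 6 + 1/(4*(Z + Z)) = 6 + 1/(4*((2*Z))) = 6 + (1/(2*Z))/4 = 6 + 1/(8*Z))
t = -1/27 (t = 1/(-27) = -1/27 ≈ -0.037037)
-45 + 6/(M(18) + t) = -45 + 6/((6 + (⅛)/18) - 1/27) = -45 + 6/((6 + (⅛)*(1/18)) - 1/27) = -45 + 6/((6 + 1/144) - 1/27) = -45 + 6/(865/144 - 1/27) = -45 + 6/(2579/432) = -45 + 6*(432/2579) = -45 + 2592/2579 = -113463/2579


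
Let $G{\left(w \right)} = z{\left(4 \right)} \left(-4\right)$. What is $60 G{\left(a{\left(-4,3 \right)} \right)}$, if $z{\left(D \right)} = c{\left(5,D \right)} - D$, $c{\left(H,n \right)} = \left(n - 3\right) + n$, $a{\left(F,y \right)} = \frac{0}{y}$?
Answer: $-240$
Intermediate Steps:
$a{\left(F,y \right)} = 0$
$c{\left(H,n \right)} = -3 + 2 n$ ($c{\left(H,n \right)} = \left(-3 + n\right) + n = -3 + 2 n$)
$z{\left(D \right)} = -3 + D$ ($z{\left(D \right)} = \left(-3 + 2 D\right) - D = -3 + D$)
$G{\left(w \right)} = -4$ ($G{\left(w \right)} = \left(-3 + 4\right) \left(-4\right) = 1 \left(-4\right) = -4$)
$60 G{\left(a{\left(-4,3 \right)} \right)} = 60 \left(-4\right) = -240$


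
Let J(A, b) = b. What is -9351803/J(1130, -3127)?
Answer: 9351803/3127 ≈ 2990.7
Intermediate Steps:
-9351803/J(1130, -3127) = -9351803/(-3127) = -9351803*(-1/3127) = 9351803/3127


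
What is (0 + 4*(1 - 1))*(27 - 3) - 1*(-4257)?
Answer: 4257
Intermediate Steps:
(0 + 4*(1 - 1))*(27 - 3) - 1*(-4257) = (0 + 4*0)*24 + 4257 = (0 + 0)*24 + 4257 = 0*24 + 4257 = 0 + 4257 = 4257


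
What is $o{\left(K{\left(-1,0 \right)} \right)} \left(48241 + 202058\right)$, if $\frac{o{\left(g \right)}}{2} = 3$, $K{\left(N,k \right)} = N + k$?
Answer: $1501794$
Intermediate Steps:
$o{\left(g \right)} = 6$ ($o{\left(g \right)} = 2 \cdot 3 = 6$)
$o{\left(K{\left(-1,0 \right)} \right)} \left(48241 + 202058\right) = 6 \left(48241 + 202058\right) = 6 \cdot 250299 = 1501794$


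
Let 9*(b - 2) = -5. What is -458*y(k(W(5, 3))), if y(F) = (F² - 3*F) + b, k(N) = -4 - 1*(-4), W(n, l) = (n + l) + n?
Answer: -5954/9 ≈ -661.56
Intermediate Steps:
b = 13/9 (b = 2 + (⅑)*(-5) = 2 - 5/9 = 13/9 ≈ 1.4444)
W(n, l) = l + 2*n (W(n, l) = (l + n) + n = l + 2*n)
k(N) = 0 (k(N) = -4 + 4 = 0)
y(F) = 13/9 + F² - 3*F (y(F) = (F² - 3*F) + 13/9 = 13/9 + F² - 3*F)
-458*y(k(W(5, 3))) = -458*(13/9 + 0² - 3*0) = -458*(13/9 + 0 + 0) = -458*13/9 = -5954/9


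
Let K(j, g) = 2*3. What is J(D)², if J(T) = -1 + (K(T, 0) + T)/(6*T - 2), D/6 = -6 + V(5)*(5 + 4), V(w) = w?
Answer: 337561/491401 ≈ 0.68694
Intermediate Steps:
K(j, g) = 6
D = 234 (D = 6*(-6 + 5*(5 + 4)) = 6*(-6 + 5*9) = 6*(-6 + 45) = 6*39 = 234)
J(T) = -1 + (6 + T)/(-2 + 6*T) (J(T) = -1 + (6 + T)/(6*T - 2) = -1 + (6 + T)/(-2 + 6*T))
J(D)² = ((8 - 5*234)/(2*(-1 + 3*234)))² = ((8 - 1170)/(2*(-1 + 702)))² = ((½)*(-1162)/701)² = ((½)*(1/701)*(-1162))² = (-581/701)² = 337561/491401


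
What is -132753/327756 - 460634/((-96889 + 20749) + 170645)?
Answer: -54507126523/10324860260 ≈ -5.2792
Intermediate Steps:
-132753/327756 - 460634/((-96889 + 20749) + 170645) = -132753*1/327756 - 460634/(-76140 + 170645) = -44251/109252 - 460634/94505 = -54507126523/10324860260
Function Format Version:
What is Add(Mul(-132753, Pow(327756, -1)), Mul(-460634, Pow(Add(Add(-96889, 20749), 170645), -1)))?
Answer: Rational(-54507126523, 10324860260) ≈ -5.2792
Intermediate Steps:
Add(Mul(-132753, Pow(327756, -1)), Mul(-460634, Pow(Add(Add(-96889, 20749), 170645), -1))) = Add(Mul(-132753, Rational(1, 327756)), Mul(-460634, Pow(Add(-76140, 170645), -1))) = Add(Rational(-44251, 109252), Mul(-460634, Pow(94505, -1))) = Add(Rational(-44251, 109252), Mul(-460634, Rational(1, 94505))) = Add(Rational(-44251, 109252), Rational(-460634, 94505)) = Rational(-54507126523, 10324860260)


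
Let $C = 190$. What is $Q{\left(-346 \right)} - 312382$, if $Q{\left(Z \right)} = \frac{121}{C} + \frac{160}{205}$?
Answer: $- \frac{2433444739}{7790} \approx -3.1238 \cdot 10^{5}$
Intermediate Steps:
$Q{\left(Z \right)} = \frac{11041}{7790}$ ($Q{\left(Z \right)} = \frac{121}{190} + \frac{160}{205} = 121 \cdot \frac{1}{190} + 160 \cdot \frac{1}{205} = \frac{121}{190} + \frac{32}{41} = \frac{11041}{7790}$)
$Q{\left(-346 \right)} - 312382 = \frac{11041}{7790} - 312382 = - \frac{2433444739}{7790}$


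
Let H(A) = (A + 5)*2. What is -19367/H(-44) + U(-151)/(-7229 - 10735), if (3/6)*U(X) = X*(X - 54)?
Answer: 14294992/58383 ≈ 244.85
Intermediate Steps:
U(X) = 2*X*(-54 + X) (U(X) = 2*(X*(X - 54)) = 2*(X*(-54 + X)) = 2*X*(-54 + X))
H(A) = 10 + 2*A (H(A) = (5 + A)*2 = 10 + 2*A)
-19367/H(-44) + U(-151)/(-7229 - 10735) = -19367/(10 + 2*(-44)) + (2*(-151)*(-54 - 151))/(-7229 - 10735) = -19367/(10 - 88) + (2*(-151)*(-205))/(-17964) = -19367/(-78) + 61910*(-1/17964) = -19367*(-1/78) - 30955/8982 = 19367/78 - 30955/8982 = 14294992/58383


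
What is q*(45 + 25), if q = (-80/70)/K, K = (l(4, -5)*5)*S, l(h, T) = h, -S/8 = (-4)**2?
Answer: 1/32 ≈ 0.031250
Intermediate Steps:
S = -128 (S = -8*(-4)**2 = -8*16 = -128)
K = -2560 (K = (4*5)*(-128) = 20*(-128) = -2560)
q = 1/2240 (q = -80/70/(-2560) = -80*1/70*(-1/2560) = -8/7*(-1/2560) = 1/2240 ≈ 0.00044643)
q*(45 + 25) = (45 + 25)/2240 = (1/2240)*70 = 1/32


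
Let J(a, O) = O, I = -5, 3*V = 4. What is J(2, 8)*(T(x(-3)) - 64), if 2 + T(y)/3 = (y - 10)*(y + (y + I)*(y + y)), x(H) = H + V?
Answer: -56840/9 ≈ -6315.6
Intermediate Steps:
V = 4/3 (V = (⅓)*4 = 4/3 ≈ 1.3333)
x(H) = 4/3 + H (x(H) = H + 4/3 = 4/3 + H)
T(y) = -6 + 3*(-10 + y)*(y + 2*y*(-5 + y)) (T(y) = -6 + 3*((y - 10)*(y + (y - 5)*(y + y))) = -6 + 3*((-10 + y)*(y + (-5 + y)*(2*y))) = -6 + 3*((-10 + y)*(y + 2*y*(-5 + y))) = -6 + 3*(-10 + y)*(y + 2*y*(-5 + y)))
J(2, 8)*(T(x(-3)) - 64) = 8*((-6 - 87*(4/3 - 3)² + 6*(4/3 - 3)³ + 270*(4/3 - 3)) - 64) = 8*((-6 - 87*(-5/3)² + 6*(-5/3)³ + 270*(-5/3)) - 64) = 8*((-6 - 87*25/9 + 6*(-125/27) - 450) - 64) = 8*((-6 - 725/3 - 250/9 - 450) - 64) = 8*(-6529/9 - 64) = 8*(-7105/9) = -56840/9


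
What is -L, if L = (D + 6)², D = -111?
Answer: -11025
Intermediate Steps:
L = 11025 (L = (-111 + 6)² = (-105)² = 11025)
-L = -1*11025 = -11025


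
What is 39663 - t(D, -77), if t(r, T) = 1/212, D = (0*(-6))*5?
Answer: 8408555/212 ≈ 39663.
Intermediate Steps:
D = 0 (D = 0*5 = 0)
t(r, T) = 1/212
39663 - t(D, -77) = 39663 - 1*1/212 = 39663 - 1/212 = 8408555/212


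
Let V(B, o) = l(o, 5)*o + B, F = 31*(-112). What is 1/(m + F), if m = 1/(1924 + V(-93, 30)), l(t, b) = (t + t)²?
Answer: -109831/381333231 ≈ -0.00028802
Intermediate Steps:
l(t, b) = 4*t² (l(t, b) = (2*t)² = 4*t²)
F = -3472
V(B, o) = B + 4*o³ (V(B, o) = (4*o²)*o + B = 4*o³ + B = B + 4*o³)
m = 1/109831 (m = 1/(1924 + (-93 + 4*30³)) = 1/(1924 + (-93 + 4*27000)) = 1/(1924 + (-93 + 108000)) = 1/(1924 + 107907) = 1/109831 ≈ 9.1049e-6)
1/(m + F) = 1/(1/109831 - 3472) = 1/(-381333231/109831) = -109831/381333231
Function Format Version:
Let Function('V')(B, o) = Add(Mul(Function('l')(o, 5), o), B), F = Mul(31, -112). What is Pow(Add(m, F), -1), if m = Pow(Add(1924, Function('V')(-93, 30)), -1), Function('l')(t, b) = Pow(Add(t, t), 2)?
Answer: Rational(-109831, 381333231) ≈ -0.00028802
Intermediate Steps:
Function('l')(t, b) = Mul(4, Pow(t, 2)) (Function('l')(t, b) = Pow(Mul(2, t), 2) = Mul(4, Pow(t, 2)))
F = -3472
Function('V')(B, o) = Add(B, Mul(4, Pow(o, 3))) (Function('V')(B, o) = Add(Mul(Mul(4, Pow(o, 2)), o), B) = Add(Mul(4, Pow(o, 3)), B) = Add(B, Mul(4, Pow(o, 3))))
m = Rational(1, 109831) (m = Pow(Add(1924, Add(-93, Mul(4, Pow(30, 3)))), -1) = Pow(Add(1924, Add(-93, Mul(4, 27000))), -1) = Pow(Add(1924, Add(-93, 108000)), -1) = Pow(Add(1924, 107907), -1) = Pow(109831, -1) = Rational(1, 109831) ≈ 9.1049e-6)
Pow(Add(m, F), -1) = Pow(Add(Rational(1, 109831), -3472), -1) = Pow(Rational(-381333231, 109831), -1) = Rational(-109831, 381333231)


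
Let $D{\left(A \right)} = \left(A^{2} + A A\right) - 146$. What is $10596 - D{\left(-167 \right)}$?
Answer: $-45036$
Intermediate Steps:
$D{\left(A \right)} = -146 + 2 A^{2}$ ($D{\left(A \right)} = \left(A^{2} + A^{2}\right) - 146 = 2 A^{2} - 146 = -146 + 2 A^{2}$)
$10596 - D{\left(-167 \right)} = 10596 - \left(-146 + 2 \left(-167\right)^{2}\right) = 10596 - \left(-146 + 2 \cdot 27889\right) = 10596 - \left(-146 + 55778\right) = 10596 - 55632 = -45036$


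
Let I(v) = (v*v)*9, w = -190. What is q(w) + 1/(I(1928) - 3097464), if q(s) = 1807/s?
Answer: -27427722877/2883933240 ≈ -9.5105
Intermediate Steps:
I(v) = 9*v² (I(v) = v²*9 = 9*v²)
q(w) + 1/(I(1928) - 3097464) = 1807/(-190) + 1/(9*1928² - 3097464) = 1807*(-1/190) + 1/(9*3717184 - 3097464) = -1807/190 + 1/(33454656 - 3097464) = -1807/190 + 1/30357192 = -27427722877/2883933240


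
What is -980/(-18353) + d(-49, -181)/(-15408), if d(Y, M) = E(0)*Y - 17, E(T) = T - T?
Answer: 15411841/282783024 ≈ 0.054501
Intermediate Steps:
E(T) = 0
d(Y, M) = -17 (d(Y, M) = 0*Y - 17 = 0 - 17 = -17)
-980/(-18353) + d(-49, -181)/(-15408) = -980/(-18353) - 17/(-15408) = -980*(-1/18353) - 17*(-1/15408) = 980/18353 + 17/15408 = 15411841/282783024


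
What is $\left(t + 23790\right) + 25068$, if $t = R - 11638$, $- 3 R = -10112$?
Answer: $\frac{121772}{3} \approx 40591.0$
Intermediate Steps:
$R = \frac{10112}{3}$ ($R = \left(- \frac{1}{3}\right) \left(-10112\right) = \frac{10112}{3} \approx 3370.7$)
$t = - \frac{24802}{3}$ ($t = \frac{10112}{3} - 11638 = - \frac{24802}{3} \approx -8267.3$)
$\left(t + 23790\right) + 25068 = \left(- \frac{24802}{3} + 23790\right) + 25068 = \frac{46568}{3} + 25068 = \frac{121772}{3}$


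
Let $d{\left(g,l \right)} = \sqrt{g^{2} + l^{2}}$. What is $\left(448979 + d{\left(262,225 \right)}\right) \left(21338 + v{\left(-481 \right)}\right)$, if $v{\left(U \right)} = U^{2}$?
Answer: $113456544321 + 252699 \sqrt{119269} \approx 1.1354 \cdot 10^{11}$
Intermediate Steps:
$\left(448979 + d{\left(262,225 \right)}\right) \left(21338 + v{\left(-481 \right)}\right) = \left(448979 + \sqrt{262^{2} + 225^{2}}\right) \left(21338 + \left(-481\right)^{2}\right) = \left(448979 + \sqrt{68644 + 50625}\right) \left(21338 + 231361\right) = \left(448979 + \sqrt{119269}\right) 252699 = 113456544321 + 252699 \sqrt{119269}$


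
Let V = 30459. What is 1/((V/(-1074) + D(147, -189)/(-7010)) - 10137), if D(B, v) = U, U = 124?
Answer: -1254790/12755414691 ≈ -9.8373e-5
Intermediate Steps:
D(B, v) = 124
1/((V/(-1074) + D(147, -189)/(-7010)) - 10137) = 1/((30459/(-1074) + 124/(-7010)) - 10137) = 1/((30459*(-1/1074) + 124*(-1/7010)) - 10137) = 1/((-10153/358 - 62/3505) - 10137) = 1/(-35608461/1254790 - 10137) = 1/(-12755414691/1254790) = -1254790/12755414691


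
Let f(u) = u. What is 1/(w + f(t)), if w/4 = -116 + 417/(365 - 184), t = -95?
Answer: -181/99511 ≈ -0.0018189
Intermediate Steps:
w = -82316/181 (w = 4*(-116 + 417/(365 - 184)) = 4*(-116 + 417/181) = 4*(-20579/181) = -82316/181 ≈ -454.78)
1/(w + f(t)) = 1/(-82316/181 - 95) = 1/(-99511/181) = -181/99511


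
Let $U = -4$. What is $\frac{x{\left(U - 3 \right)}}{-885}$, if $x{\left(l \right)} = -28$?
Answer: $\frac{28}{885} \approx 0.031638$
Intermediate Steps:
$\frac{x{\left(U - 3 \right)}}{-885} = - \frac{28}{-885} = \left(-28\right) \left(- \frac{1}{885}\right) = \frac{28}{885}$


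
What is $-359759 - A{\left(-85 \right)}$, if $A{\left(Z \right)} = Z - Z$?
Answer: $-359759$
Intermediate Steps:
$A{\left(Z \right)} = 0$
$-359759 - A{\left(-85 \right)} = -359759 - 0 = -359759 + 0 = -359759$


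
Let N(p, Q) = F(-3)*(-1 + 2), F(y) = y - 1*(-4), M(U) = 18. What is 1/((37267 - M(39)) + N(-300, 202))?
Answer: 1/37250 ≈ 2.6846e-5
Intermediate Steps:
F(y) = 4 + y (F(y) = y + 4 = 4 + y)
N(p, Q) = 1 (N(p, Q) = (4 - 3)*(-1 + 2) = 1*1 = 1)
1/((37267 - M(39)) + N(-300, 202)) = 1/((37267 - 1*18) + 1) = 1/((37267 - 18) + 1) = 1/(37249 + 1) = 1/37250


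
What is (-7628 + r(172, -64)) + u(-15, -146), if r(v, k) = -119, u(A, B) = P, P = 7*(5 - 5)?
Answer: -7747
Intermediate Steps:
P = 0 (P = 7*0 = 0)
u(A, B) = 0
(-7628 + r(172, -64)) + u(-15, -146) = (-7628 - 119) + 0 = -7747 + 0 = -7747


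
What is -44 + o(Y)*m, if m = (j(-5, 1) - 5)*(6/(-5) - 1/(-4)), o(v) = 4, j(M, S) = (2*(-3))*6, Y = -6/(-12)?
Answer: 559/5 ≈ 111.80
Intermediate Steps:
Y = ½ (Y = -6*(-1/12) = ½ ≈ 0.50000)
j(M, S) = -36 (j(M, S) = -6*6 = -36)
m = 779/20 (m = (-36 - 5)*(6/(-5) - 1/(-4)) = -41*(6*(-⅕) - 1*(-¼)) = -41*(-6/5 + ¼) = -41*(-19/20) = 779/20 ≈ 38.950)
-44 + o(Y)*m = -44 + 4*(779/20) = -44 + 779/5 = 559/5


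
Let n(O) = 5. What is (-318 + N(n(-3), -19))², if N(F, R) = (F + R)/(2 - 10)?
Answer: 1600225/16 ≈ 1.0001e+5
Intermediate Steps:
N(F, R) = -F/8 - R/8 (N(F, R) = (F + R)/(-8) = (F + R)*(-⅛) = -F/8 - R/8)
(-318 + N(n(-3), -19))² = (-318 + (-⅛*5 - ⅛*(-19)))² = (-318 + (-5/8 + 19/8))² = (-318 + 7/4)² = (-1265/4)² = 1600225/16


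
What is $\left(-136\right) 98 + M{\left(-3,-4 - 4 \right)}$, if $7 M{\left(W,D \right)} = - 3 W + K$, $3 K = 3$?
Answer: $- \frac{93286}{7} \approx -13327.0$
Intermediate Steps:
$K = 1$ ($K = \frac{1}{3} \cdot 3 = 1$)
$M{\left(W,D \right)} = \frac{1}{7} - \frac{3 W}{7}$ ($M{\left(W,D \right)} = \frac{- 3 W + 1}{7} = \frac{1 - 3 W}{7} = \frac{1}{7} - \frac{3 W}{7}$)
$\left(-136\right) 98 + M{\left(-3,-4 - 4 \right)} = \left(-136\right) 98 + \left(\frac{1}{7} - - \frac{9}{7}\right) = -13328 + \left(\frac{1}{7} + \frac{9}{7}\right) = -13328 + \frac{10}{7} = - \frac{93286}{7}$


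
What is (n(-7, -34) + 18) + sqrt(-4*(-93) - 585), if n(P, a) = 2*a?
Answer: -50 + I*sqrt(213) ≈ -50.0 + 14.595*I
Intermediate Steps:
(n(-7, -34) + 18) + sqrt(-4*(-93) - 585) = (2*(-34) + 18) + sqrt(-4*(-93) - 585) = (-68 + 18) + sqrt(372 - 585) = -50 + sqrt(-213) = -50 + I*sqrt(213)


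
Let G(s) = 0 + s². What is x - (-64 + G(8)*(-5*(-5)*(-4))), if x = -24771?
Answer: -18307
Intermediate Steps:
G(s) = s²
x - (-64 + G(8)*(-5*(-5)*(-4))) = -24771 - (-64 + 8²*(-5*(-5)*(-4))) = -24771 - (-64 + 64*(25*(-4))) = -24771 - (-64 + 64*(-100)) = -24771 - (-64 - 6400) = -24771 - 1*(-6464) = -24771 + 6464 = -18307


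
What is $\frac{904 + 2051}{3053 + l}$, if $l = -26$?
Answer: $\frac{985}{1009} \approx 0.97621$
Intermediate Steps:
$\frac{904 + 2051}{3053 + l} = \frac{904 + 2051}{3053 - 26} = \frac{2955}{3027} = 2955 \cdot \frac{1}{3027} = \frac{985}{1009}$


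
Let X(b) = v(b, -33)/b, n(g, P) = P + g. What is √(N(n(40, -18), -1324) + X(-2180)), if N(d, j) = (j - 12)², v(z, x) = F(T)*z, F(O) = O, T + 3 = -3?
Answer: √1784890 ≈ 1336.0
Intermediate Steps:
T = -6 (T = -3 - 3 = -6)
v(z, x) = -6*z
N(d, j) = (-12 + j)²
X(b) = -6 (X(b) = (-6*b)/b = -6)
√(N(n(40, -18), -1324) + X(-2180)) = √((-12 - 1324)² - 6) = √((-1336)² - 6) = √(1784896 - 6) = √1784890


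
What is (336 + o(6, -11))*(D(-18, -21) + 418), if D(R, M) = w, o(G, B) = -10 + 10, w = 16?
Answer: 145824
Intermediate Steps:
o(G, B) = 0
D(R, M) = 16
(336 + o(6, -11))*(D(-18, -21) + 418) = (336 + 0)*(16 + 418) = 336*434 = 145824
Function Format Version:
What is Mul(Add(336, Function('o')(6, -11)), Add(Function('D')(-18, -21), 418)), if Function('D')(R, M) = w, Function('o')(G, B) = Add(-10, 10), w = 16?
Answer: 145824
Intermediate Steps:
Function('o')(G, B) = 0
Function('D')(R, M) = 16
Mul(Add(336, Function('o')(6, -11)), Add(Function('D')(-18, -21), 418)) = Mul(Add(336, 0), Add(16, 418)) = Mul(336, 434) = 145824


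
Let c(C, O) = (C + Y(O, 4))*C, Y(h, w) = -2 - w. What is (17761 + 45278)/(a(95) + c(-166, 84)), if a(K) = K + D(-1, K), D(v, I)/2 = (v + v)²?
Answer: 63039/28655 ≈ 2.1999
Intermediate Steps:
D(v, I) = 8*v² (D(v, I) = 2*(v + v)² = 2*(2*v)² = 2*(4*v²) = 8*v²)
c(C, O) = C*(-6 + C) (c(C, O) = (C + (-2 - 1*4))*C = (C + (-2 - 4))*C = (C - 6)*C = (-6 + C)*C = C*(-6 + C))
a(K) = 8 + K (a(K) = K + 8*(-1)² = K + 8*1 = K + 8 = 8 + K)
(17761 + 45278)/(a(95) + c(-166, 84)) = (17761 + 45278)/((8 + 95) - 166*(-6 - 166)) = 63039/(103 - 166*(-172)) = 63039/(103 + 28552) = 63039/28655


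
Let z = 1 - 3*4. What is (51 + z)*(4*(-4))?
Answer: -640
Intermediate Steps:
z = -11 (z = 1 - 12 = -11)
(51 + z)*(4*(-4)) = (51 - 11)*(4*(-4)) = 40*(-16) = -640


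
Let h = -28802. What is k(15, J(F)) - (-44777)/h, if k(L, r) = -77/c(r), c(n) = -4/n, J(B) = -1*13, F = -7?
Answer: -14504955/57604 ≈ -251.80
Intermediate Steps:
J(B) = -13
k(L, r) = 77*r/4 (k(L, r) = -77*(-r/4) = -(-77)*r/4 = 77*r/4)
k(15, J(F)) - (-44777)/h = (77/4)*(-13) - (-44777)/(-28802) = -1001/4 - (-44777)*(-1)/28802 = -1001/4 - 1*44777/28802 = -1001/4 - 44777/28802 = -14504955/57604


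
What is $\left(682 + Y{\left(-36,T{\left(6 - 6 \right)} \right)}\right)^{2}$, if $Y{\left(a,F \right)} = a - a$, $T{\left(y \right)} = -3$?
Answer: $465124$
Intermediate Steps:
$Y{\left(a,F \right)} = 0$
$\left(682 + Y{\left(-36,T{\left(6 - 6 \right)} \right)}\right)^{2} = \left(682 + 0\right)^{2} = 682^{2} = 465124$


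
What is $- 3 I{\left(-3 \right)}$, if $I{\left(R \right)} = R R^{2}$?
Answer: $81$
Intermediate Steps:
$I{\left(R \right)} = R^{3}$
$- 3 I{\left(-3 \right)} = - 3 \left(-3\right)^{3} = \left(-3\right) \left(-27\right) = 81$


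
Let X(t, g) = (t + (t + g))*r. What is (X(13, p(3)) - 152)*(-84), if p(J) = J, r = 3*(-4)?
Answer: 42000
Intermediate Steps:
r = -12
X(t, g) = -24*t - 12*g (X(t, g) = (t + (t + g))*(-12) = (t + (g + t))*(-12) = (g + 2*t)*(-12) = -24*t - 12*g)
(X(13, p(3)) - 152)*(-84) = ((-24*13 - 12*3) - 152)*(-84) = ((-312 - 36) - 152)*(-84) = (-348 - 152)*(-84) = -500*(-84) = 42000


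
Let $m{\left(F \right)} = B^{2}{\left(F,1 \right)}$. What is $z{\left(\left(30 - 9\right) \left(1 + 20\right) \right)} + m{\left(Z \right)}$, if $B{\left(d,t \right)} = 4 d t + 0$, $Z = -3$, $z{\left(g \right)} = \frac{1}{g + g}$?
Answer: $\frac{127009}{882} \approx 144.0$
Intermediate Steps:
$z{\left(g \right)} = \frac{1}{2 g}$
$B{\left(d,t \right)} = 4 d t$ ($B{\left(d,t \right)} = 4 d t + 0 = 4 d t$)
$m{\left(F \right)} = 16 F^{2}$ ($m{\left(F \right)} = \left(4 F 1\right)^{2} = \left(4 F\right)^{2} = 16 F^{2}$)
$z{\left(\left(30 - 9\right) \left(1 + 20\right) \right)} + m{\left(Z \right)} = \frac{1}{2 \left(30 - 9\right) \left(1 + 20\right)} + 16 \left(-3\right)^{2} = \frac{1}{2 \cdot 21 \cdot 21} + 16 \cdot 9 = \frac{1}{2 \cdot 441} + 144 = \frac{1}{2} \cdot \frac{1}{441} + 144 = \frac{1}{882} + 144 = \frac{127009}{882}$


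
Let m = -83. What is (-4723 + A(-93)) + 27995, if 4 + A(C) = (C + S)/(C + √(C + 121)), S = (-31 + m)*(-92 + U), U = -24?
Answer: 199372245/8621 - 26262*√7/8621 ≈ 23118.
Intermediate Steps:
S = 13224 (S = (-31 - 83)*(-92 - 24) = -114*(-116) = 13224)
A(C) = -4 + (13224 + C)/(C + √(121 + C)) (A(C) = -4 + (C + 13224)/(C + √(C + 121)) = -4 + (13224 + C)/(C + √(121 + C)))
(-4723 + A(-93)) + 27995 = (-4723 + (13224 - 4*√(121 - 93) - 3*(-93))/(-93 + √(121 - 93))) + 27995 = (-4723 + (13224 - 8*√7 + 279)/(-93 + √28)) + 27995 = (-4723 + (13224 - 8*√7 + 279)/(-93 + 2*√7)) + 27995 = (-4723 + (13503 - 8*√7)/(-93 + 2*√7)) + 27995 = 23272 + (13503 - 8*√7)/(-93 + 2*√7)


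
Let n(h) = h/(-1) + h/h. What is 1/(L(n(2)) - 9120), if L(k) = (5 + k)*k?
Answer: -1/9124 ≈ -0.00010960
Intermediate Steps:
n(h) = 1 - h (n(h) = h*(-1) + 1 = -h + 1 = 1 - h)
L(k) = k*(5 + k)
1/(L(n(2)) - 9120) = 1/((1 - 1*2)*(5 + (1 - 1*2)) - 9120) = 1/((1 - 2)*(5 + (1 - 2)) - 9120) = 1/(-(5 - 1) - 9120) = 1/(-1*4 - 9120) = 1/(-4 - 9120) = 1/(-9124) = -1/9124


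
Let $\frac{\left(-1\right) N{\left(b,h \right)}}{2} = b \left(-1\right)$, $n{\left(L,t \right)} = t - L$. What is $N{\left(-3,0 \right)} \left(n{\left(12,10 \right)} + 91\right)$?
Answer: $-534$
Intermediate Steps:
$N{\left(b,h \right)} = 2 b$ ($N{\left(b,h \right)} = - 2 b \left(-1\right) = - 2 \left(- b\right) = 2 b$)
$N{\left(-3,0 \right)} \left(n{\left(12,10 \right)} + 91\right) = 2 \left(-3\right) \left(\left(10 - 12\right) + 91\right) = - 6 \left(\left(10 - 12\right) + 91\right) = - 6 \left(-2 + 91\right) = \left(-6\right) 89 = -534$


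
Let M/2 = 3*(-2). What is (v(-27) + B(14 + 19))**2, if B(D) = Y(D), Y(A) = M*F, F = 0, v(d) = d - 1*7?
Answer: 1156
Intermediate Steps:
M = -12 (M = 2*(3*(-2)) = 2*(-6) = -12)
v(d) = -7 + d (v(d) = d - 7 = -7 + d)
Y(A) = 0 (Y(A) = -12*0 = 0)
B(D) = 0
(v(-27) + B(14 + 19))**2 = ((-7 - 27) + 0)**2 = (-34 + 0)**2 = (-34)**2 = 1156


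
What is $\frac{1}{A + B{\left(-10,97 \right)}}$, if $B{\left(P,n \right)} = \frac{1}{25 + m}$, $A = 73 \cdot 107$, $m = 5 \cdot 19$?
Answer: $\frac{120}{937321} \approx 0.00012802$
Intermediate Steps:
$m = 95$
$A = 7811$
$B{\left(P,n \right)} = \frac{1}{120}$ ($B{\left(P,n \right)} = \frac{1}{25 + 95} = \frac{1}{120}$)
$\frac{1}{A + B{\left(-10,97 \right)}} = \frac{1}{7811 + \frac{1}{120}} = \frac{1}{\frac{937321}{120}} = \frac{120}{937321}$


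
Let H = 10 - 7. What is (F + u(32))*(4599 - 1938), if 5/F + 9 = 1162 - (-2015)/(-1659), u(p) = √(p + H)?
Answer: 22072995/1910812 + 2661*√35 ≈ 15754.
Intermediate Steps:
H = 3
u(p) = √(3 + p) (u(p) = √(p + 3) = √(3 + p))
F = 8295/1910812 (F = 5/(-9 + (1162 - (-2015)/(-1659))) = 5/(-9 + (1162 - (-2015)*(-1)/1659)) = 5/(-9 + (1162 - 1*2015/1659)) = 5/(-9 + (1162 - 2015/1659)) = 5/(-9 + 1925743/1659) = 5/(1910812/1659) = 5*(1659/1910812) = 8295/1910812 ≈ 0.0043411)
(F + u(32))*(4599 - 1938) = (8295/1910812 + √(3 + 32))*(4599 - 1938) = (8295/1910812 + √35)*2661 = 22072995/1910812 + 2661*√35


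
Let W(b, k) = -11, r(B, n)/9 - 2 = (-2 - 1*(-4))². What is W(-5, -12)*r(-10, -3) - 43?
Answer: -637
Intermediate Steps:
r(B, n) = 54 (r(B, n) = 18 + 9*(-2 - 1*(-4))² = 18 + 9*(-2 + 4)² = 18 + 9*2² = 18 + 9*4 = 18 + 36 = 54)
W(-5, -12)*r(-10, -3) - 43 = -11*54 - 43 = -594 - 43 = -637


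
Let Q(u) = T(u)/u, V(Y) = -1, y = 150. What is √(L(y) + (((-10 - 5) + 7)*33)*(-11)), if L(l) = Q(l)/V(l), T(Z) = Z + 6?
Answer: √72574/5 ≈ 53.879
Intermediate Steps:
T(Z) = 6 + Z
Q(u) = (6 + u)/u
L(l) = -(6 + l)/l (L(l) = ((6 + l)/l)/(-1) = ((6 + l)/l)*(-1) = -(6 + l)/l)
√(L(y) + (((-10 - 5) + 7)*33)*(-11)) = √((-6 - 1*150)/150 + (((-10 - 5) + 7)*33)*(-11)) = √((-6 - 150)/150 + ((-15 + 7)*33)*(-11)) = √((1/150)*(-156) - 8*33*(-11)) = √(-26/25 - 264*(-11)) = √(-26/25 + 2904) = √(72574/25) = √72574/5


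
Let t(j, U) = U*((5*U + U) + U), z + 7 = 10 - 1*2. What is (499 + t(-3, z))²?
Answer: 256036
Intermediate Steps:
z = 1 (z = -7 + (10 - 1*2) = -7 + (10 - 2) = -7 + 8 = 1)
t(j, U) = 7*U² (t(j, U) = U*(6*U + U) = U*(7*U) = 7*U²)
(499 + t(-3, z))² = (499 + 7*1²)² = (499 + 7*1)² = (499 + 7)² = 506² = 256036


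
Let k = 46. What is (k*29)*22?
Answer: 29348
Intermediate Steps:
(k*29)*22 = (46*29)*22 = 1334*22 = 29348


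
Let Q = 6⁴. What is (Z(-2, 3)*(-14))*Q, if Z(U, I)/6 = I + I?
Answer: -653184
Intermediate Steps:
Q = 1296
Z(U, I) = 12*I (Z(U, I) = 6*(I + I) = 6*(2*I) = 12*I)
(Z(-2, 3)*(-14))*Q = ((12*3)*(-14))*1296 = (36*(-14))*1296 = -504*1296 = -653184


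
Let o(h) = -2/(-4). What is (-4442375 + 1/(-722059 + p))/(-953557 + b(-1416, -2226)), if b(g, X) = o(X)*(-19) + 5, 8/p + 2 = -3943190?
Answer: 1581050853774697649/339374596629328083 ≈ 4.6587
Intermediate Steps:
p = -1/492899 (p = 8/(-2 - 3943190) = 8/(-3943192) = 8*(-1/3943192) = -1/492899 ≈ -2.0288e-6)
o(h) = 1/2 (o(h) = -2*(-1/4) = 1/2)
b(g, X) = -9/2 (b(g, X) = (1/2)*(-19) + 5 = -19/2 + 5 = -9/2)
(-4442375 + 1/(-722059 + p))/(-953557 + b(-1416, -2226)) = (-4442375 + 1/(-722059 - 1/492899))/(-953557 - 9/2) = (-4442375 + 1/(-355902159042/492899))/(-1907123/2) = (-4442375 - 492899/355902159042)*(-2/1907123) = -1581050853774697649/355902159042*(-2/1907123) = 1581050853774697649/339374596629328083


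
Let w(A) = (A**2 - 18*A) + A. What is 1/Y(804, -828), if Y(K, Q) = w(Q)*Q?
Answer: -1/579318480 ≈ -1.7262e-9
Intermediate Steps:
w(A) = A**2 - 17*A
Y(K, Q) = Q**2*(-17 + Q) (Y(K, Q) = (Q*(-17 + Q))*Q = Q**2*(-17 + Q))
1/Y(804, -828) = 1/((-828)**2*(-17 - 828)) = 1/(685584*(-845)) = 1/(-579318480) = -1/579318480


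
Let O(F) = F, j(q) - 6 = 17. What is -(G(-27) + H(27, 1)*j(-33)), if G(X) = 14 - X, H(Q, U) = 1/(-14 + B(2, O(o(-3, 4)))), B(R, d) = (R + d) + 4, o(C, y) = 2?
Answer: -223/6 ≈ -37.167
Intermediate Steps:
j(q) = 23 (j(q) = 6 + 17 = 23)
B(R, d) = 4 + R + d
H(Q, U) = -⅙ (H(Q, U) = 1/(-14 + (4 + 2 + 2)) = 1/(-14 + 8) = 1/(-6) = -⅙)
-(G(-27) + H(27, 1)*j(-33)) = -((14 - 1*(-27)) - ⅙*23) = -((14 + 27) - 23/6) = -(41 - 23/6) = -1*223/6 = -223/6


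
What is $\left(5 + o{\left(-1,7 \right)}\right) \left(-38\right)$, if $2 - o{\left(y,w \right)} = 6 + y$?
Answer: $-76$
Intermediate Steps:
$o{\left(y,w \right)} = -4 - y$ ($o{\left(y,w \right)} = 2 - \left(6 + y\right) = -4 - y$)
$\left(5 + o{\left(-1,7 \right)}\right) \left(-38\right) = \left(5 - 3\right) \left(-38\right) = 2 \left(-38\right) = -76$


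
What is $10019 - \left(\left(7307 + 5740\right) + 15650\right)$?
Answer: $-18678$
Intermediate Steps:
$10019 - \left(\left(7307 + 5740\right) + 15650\right) = 10019 - \left(13047 + 15650\right) = 10019 - 28697 = -18678$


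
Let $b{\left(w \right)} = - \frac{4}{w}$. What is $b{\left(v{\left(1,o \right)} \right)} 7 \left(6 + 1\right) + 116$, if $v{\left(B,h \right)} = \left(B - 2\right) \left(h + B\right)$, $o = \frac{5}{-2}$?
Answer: $- \frac{44}{3} \approx -14.667$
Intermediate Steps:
$o = - \frac{5}{2}$ ($o = 5 \left(- \frac{1}{2}\right) = - \frac{5}{2} \approx -2.5$)
$v{\left(B,h \right)} = \left(-2 + B\right) \left(B + h\right)$
$b{\left(v{\left(1,o \right)} \right)} 7 \left(6 + 1\right) + 116 = - \frac{4}{1^{2} - 2 - -5 + 1 \left(- \frac{5}{2}\right)} 7 \left(6 + 1\right) + 116 = - \frac{4}{1 - 2 + 5 - \frac{5}{2}} \cdot 7 \cdot 7 + 116 = - \frac{4}{\frac{3}{2}} \cdot 49 + 116 = \left(-4\right) \frac{2}{3} \cdot 49 + 116 = \left(- \frac{8}{3}\right) 49 + 116 = - \frac{392}{3} + 116 = - \frac{44}{3}$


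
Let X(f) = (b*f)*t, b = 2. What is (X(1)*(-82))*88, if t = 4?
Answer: -57728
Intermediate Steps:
X(f) = 8*f (X(f) = (2*f)*4 = 8*f)
(X(1)*(-82))*88 = ((8*1)*(-82))*88 = (8*(-82))*88 = -656*88 = -57728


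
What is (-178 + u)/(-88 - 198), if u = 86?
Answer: 46/143 ≈ 0.32168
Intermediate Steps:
(-178 + u)/(-88 - 198) = (-178 + 86)/(-88 - 198) = -92/(-286) = -92*(-1/286) = 46/143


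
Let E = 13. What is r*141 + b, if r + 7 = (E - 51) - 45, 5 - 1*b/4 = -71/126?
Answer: -798068/63 ≈ -12668.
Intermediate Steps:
b = 1402/63 (b = 20 - (-284)/126 = 20 - 4*(-71/126) = 20 + 142/63 = 1402/63 ≈ 22.254)
r = -90 (r = -7 + ((13 - 51) - 45) = -7 + (-38 - 45) = -7 - 83 = -90)
r*141 + b = -90*141 + 1402/63 = -12690 + 1402/63 = -798068/63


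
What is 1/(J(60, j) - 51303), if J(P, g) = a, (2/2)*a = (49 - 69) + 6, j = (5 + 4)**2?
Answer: -1/51317 ≈ -1.9487e-5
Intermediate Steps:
j = 81 (j = 9**2 = 81)
a = -14 (a = (49 - 69) + 6 = -20 + 6 = -14)
J(P, g) = -14
1/(J(60, j) - 51303) = 1/(-14 - 51303) = 1/(-51317) = -1/51317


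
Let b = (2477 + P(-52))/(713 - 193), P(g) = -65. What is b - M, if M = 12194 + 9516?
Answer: -2821697/130 ≈ -21705.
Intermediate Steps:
M = 21710
b = 603/130 (b = (2477 - 65)/(713 - 193) = 2412/520 = 2412*(1/520) = 603/130 ≈ 4.6385)
b - M = 603/130 - 1*21710 = 603/130 - 21710 = -2821697/130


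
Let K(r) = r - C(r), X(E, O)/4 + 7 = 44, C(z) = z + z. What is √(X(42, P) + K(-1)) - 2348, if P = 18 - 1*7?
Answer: -2348 + √149 ≈ -2335.8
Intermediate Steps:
C(z) = 2*z
P = 11 (P = 18 - 7 = 11)
X(E, O) = 148 (X(E, O) = -28 + 4*44 = -28 + 176 = 148)
K(r) = -r (K(r) = r - 2*r = -r)
√(X(42, P) + K(-1)) - 2348 = √(148 - 1*(-1)) - 2348 = √(148 + 1) - 2348 = √149 - 2348 = -2348 + √149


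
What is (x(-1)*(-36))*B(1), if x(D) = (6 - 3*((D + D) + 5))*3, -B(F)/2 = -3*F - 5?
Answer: 5184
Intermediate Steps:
B(F) = 10 + 6*F (B(F) = -2*(-3*F - 5) = -2*(-5 - 3*F) = 10 + 6*F)
x(D) = -27 - 18*D (x(D) = (6 - 3*(2*D + 5))*3 = (6 - 3*(5 + 2*D))*3 = (6 + (-15 - 6*D))*3 = (-9 - 6*D)*3 = -27 - 18*D)
(x(-1)*(-36))*B(1) = ((-27 - 18*(-1))*(-36))*(10 + 6*1) = ((-27 + 18)*(-36))*(10 + 6) = -9*(-36)*16 = 324*16 = 5184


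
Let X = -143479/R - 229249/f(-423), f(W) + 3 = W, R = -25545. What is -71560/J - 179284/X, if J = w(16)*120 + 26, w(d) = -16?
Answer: -545291821683380/1867890502591 ≈ -291.93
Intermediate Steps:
f(W) = -3 + W
J = -1894 (J = -16*120 + 26 = -1920 + 26 = -1894)
X = 1972429253/3627390 (X = -143479/(-25545) - 229249/(-3 - 423) = -143479*(-1/25545) - 229249/(-426) = 143479/25545 - 229249*(-1/426) = 143479/25545 + 229249/426 = 1972429253/3627390 ≈ 543.76)
-71560/J - 179284/X = -71560/(-1894) - 179284/1972429253/3627390 = -71560*(-1/1894) - 179284*3627390/1972429253 = 35780/947 - 650332988760/1972429253 = -545291821683380/1867890502591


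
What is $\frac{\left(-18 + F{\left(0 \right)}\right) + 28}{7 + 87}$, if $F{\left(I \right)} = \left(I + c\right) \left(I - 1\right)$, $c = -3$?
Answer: $\frac{13}{94} \approx 0.1383$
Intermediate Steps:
$F{\left(I \right)} = \left(-1 + I\right) \left(-3 + I\right)$ ($F{\left(I \right)} = \left(I - 3\right) \left(I - 1\right) = \left(-3 + I\right) \left(-1 + I\right) = \left(-1 + I\right) \left(-3 + I\right)$)
$\frac{\left(-18 + F{\left(0 \right)}\right) + 28}{7 + 87} = \frac{\left(-18 + \left(3 + 0^{2} - 0\right)\right) + 28}{7 + 87} = \frac{\left(-18 + \left(3 + 0 + 0\right)\right) + 28}{94} = \frac{\left(-18 + 3\right) + 28}{94} = \frac{-15 + 28}{94} = \frac{1}{94} \cdot 13 = \frac{13}{94}$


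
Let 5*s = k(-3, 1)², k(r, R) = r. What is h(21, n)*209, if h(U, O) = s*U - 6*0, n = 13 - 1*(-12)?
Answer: 39501/5 ≈ 7900.2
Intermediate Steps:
s = 9/5 (s = (⅕)*(-3)² = (⅕)*9 = 9/5 ≈ 1.8000)
n = 25 (n = 13 + 12 = 25)
h(U, O) = 9*U/5 (h(U, O) = 9*U/5 - 6*0 = 9*U/5 + 0 = 9*U/5)
h(21, n)*209 = ((9/5)*21)*209 = (189/5)*209 = 39501/5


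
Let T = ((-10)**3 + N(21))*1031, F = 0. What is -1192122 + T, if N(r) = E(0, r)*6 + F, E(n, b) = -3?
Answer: -2241680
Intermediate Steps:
N(r) = -18 (N(r) = -3*6 + 0 = -18 + 0 = -18)
T = -1049558 (T = ((-10)**3 - 18)*1031 = (-1000 - 18)*1031 = -1018*1031 = -1049558)
-1192122 + T = -1192122 - 1049558 = -2241680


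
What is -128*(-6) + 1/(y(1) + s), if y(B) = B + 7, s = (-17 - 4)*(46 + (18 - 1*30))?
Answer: 542207/706 ≈ 768.00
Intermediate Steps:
s = -714 (s = -21*(46 + (18 - 30)) = -21*(46 - 12) = -21*34 = -714)
y(B) = 7 + B
-128*(-6) + 1/(y(1) + s) = -128*(-6) + 1/((7 + 1) - 714) = 768 + 1/(8 - 714) = 768 + 1/(-706) = 768 - 1/706 = 542207/706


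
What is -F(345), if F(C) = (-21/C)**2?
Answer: -49/13225 ≈ -0.0037051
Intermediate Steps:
F(C) = 441/C**2
-F(345) = -441/345**2 = -441/119025 = -1*49/13225 = -49/13225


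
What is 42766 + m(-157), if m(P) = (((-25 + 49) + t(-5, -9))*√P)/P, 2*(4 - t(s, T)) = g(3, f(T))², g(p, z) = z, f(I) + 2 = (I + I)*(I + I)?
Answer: 42766 + 51814*I*√157/157 ≈ 42766.0 + 4135.2*I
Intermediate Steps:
f(I) = -2 + 4*I² (f(I) = -2 + (I + I)*(I + I) = -2 + (2*I)*(2*I) = -2 + 4*I²)
t(s, T) = 4 - (-2 + 4*T²)²/2
m(P) = -51814/√P (m(P) = (((-25 + 49) + (4 - 2*(-1 + 2*(-9)²)²))*√P)/P = ((24 + (4 - 2*(-1 + 2*81)²))*√P)/P = ((24 + (4 - 2*(-1 + 162)²))*√P)/P = ((24 + (4 - 2*161²))*√P)/P = ((24 + (4 - 2*25921))*√P)/P = ((24 + (4 - 51842))*√P)/P = ((24 - 51838)*√P)/P = (-51814*√P)/P = -51814/√P)
42766 + m(-157) = 42766 - (-51814)*I*√157/157 = 42766 + 51814*I*√157/157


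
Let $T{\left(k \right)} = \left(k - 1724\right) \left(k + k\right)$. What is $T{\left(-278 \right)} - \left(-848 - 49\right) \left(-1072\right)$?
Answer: $151528$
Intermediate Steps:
$T{\left(k \right)} = 2 k \left(-1724 + k\right)$ ($T{\left(k \right)} = \left(-1724 + k\right) 2 k = 2 k \left(-1724 + k\right)$)
$T{\left(-278 \right)} - \left(-848 - 49\right) \left(-1072\right) = 2 \left(-278\right) \left(-1724 - 278\right) - \left(-848 - 49\right) \left(-1072\right) = 2 \left(-278\right) \left(-2002\right) - \left(-897\right) \left(-1072\right) = 1113112 - 961584 = 151528$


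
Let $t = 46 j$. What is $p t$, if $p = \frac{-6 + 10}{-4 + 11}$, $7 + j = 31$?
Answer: $\frac{4416}{7} \approx 630.86$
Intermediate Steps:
$j = 24$ ($j = -7 + 31 = 24$)
$t = 1104$ ($t = 46 \cdot 24 = 1104$)
$p = \frac{4}{7} \approx 0.57143$
$p t = \frac{4}{7} \cdot 1104 = \frac{4416}{7}$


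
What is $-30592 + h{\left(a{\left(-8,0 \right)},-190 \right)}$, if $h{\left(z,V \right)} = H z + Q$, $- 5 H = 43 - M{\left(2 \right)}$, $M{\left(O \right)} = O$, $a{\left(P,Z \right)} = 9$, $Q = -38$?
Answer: $- \frac{153519}{5} \approx -30704.0$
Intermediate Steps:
$H = - \frac{41}{5}$ ($H = - \frac{43 - 2}{5} = \left(- \frac{1}{5}\right) 41 = - \frac{41}{5} \approx -8.2$)
$h{\left(z,V \right)} = -38 - \frac{41 z}{5}$ ($h{\left(z,V \right)} = - \frac{41 z}{5} - 38 = -38 - \frac{41 z}{5}$)
$-30592 + h{\left(a{\left(-8,0 \right)},-190 \right)} = -30592 - \frac{559}{5} = - \frac{153519}{5}$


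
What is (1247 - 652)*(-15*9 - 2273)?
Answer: -1432760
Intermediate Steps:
(1247 - 652)*(-15*9 - 2273) = 595*(-135 - 2273) = 595*(-2408) = -1432760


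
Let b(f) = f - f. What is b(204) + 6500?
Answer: 6500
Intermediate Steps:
b(f) = 0
b(204) + 6500 = 0 + 6500 = 6500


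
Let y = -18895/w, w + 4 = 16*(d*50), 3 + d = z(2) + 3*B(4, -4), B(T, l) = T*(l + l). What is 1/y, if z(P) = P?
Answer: 77604/18895 ≈ 4.1071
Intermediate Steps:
B(T, l) = 2*T*l (B(T, l) = T*(2*l) = 2*T*l)
d = -97 (d = -3 + (2 + 3*(2*4*(-4))) = -3 + (2 + 3*(-32)) = -3 + (2 - 96) = -3 - 94 = -97)
w = -77604 (w = -4 + 16*(-97*50) = -4 + 16*(-4850) = -4 - 77600 = -77604)
y = 18895/77604 (y = -18895/(-77604) = -18895*(-1/77604) = 18895/77604 ≈ 0.24348)
1/y = 1/(18895/77604) = 77604/18895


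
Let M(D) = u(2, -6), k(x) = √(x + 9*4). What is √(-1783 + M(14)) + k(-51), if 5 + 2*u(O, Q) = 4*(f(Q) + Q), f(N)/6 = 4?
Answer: I*(√15 + √6998/2) ≈ 45.7*I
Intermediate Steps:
f(N) = 24 (f(N) = 6*4 = 24)
k(x) = √(36 + x) (k(x) = √(x + 36) = √(36 + x))
u(O, Q) = 91/2 + 2*Q (u(O, Q) = -5/2 + (4*(24 + Q))/2 = -5/2 + (96 + 4*Q)/2 = -5/2 + (48 + 2*Q) = 91/2 + 2*Q)
M(D) = 67/2 (M(D) = 91/2 + 2*(-6) = 91/2 - 12 = 67/2)
√(-1783 + M(14)) + k(-51) = √(-1783 + 67/2) + √(36 - 51) = √(-3499/2) + √(-15) = I*√6998/2 + I*√15 = I*√15 + I*√6998/2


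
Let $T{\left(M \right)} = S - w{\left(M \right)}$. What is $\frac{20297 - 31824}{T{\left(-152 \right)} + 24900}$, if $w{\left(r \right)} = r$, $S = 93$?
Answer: $- \frac{11527}{25145} \approx -0.45842$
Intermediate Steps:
$T{\left(M \right)} = 93 - M$
$\frac{20297 - 31824}{T{\left(-152 \right)} + 24900} = \frac{20297 - 31824}{\left(93 - -152\right) + 24900} = - \frac{11527}{\left(93 + 152\right) + 24900} = - \frac{11527}{245 + 24900} = - \frac{11527}{25145}$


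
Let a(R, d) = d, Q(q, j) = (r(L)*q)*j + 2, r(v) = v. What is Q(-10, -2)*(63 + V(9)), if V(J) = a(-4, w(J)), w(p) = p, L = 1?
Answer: 1584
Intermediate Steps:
Q(q, j) = 2 + j*q (Q(q, j) = (1*q)*j + 2 = q*j + 2 = j*q + 2 = 2 + j*q)
V(J) = J
Q(-10, -2)*(63 + V(9)) = (2 - 2*(-10))*(63 + 9) = (2 + 20)*72 = 22*72 = 1584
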